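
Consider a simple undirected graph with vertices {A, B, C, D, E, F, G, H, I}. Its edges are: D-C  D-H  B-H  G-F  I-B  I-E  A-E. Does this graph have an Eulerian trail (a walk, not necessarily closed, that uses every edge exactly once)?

No

Degrees: A:1, B:2, C:1, D:2, E:2, F:1, G:1, H:2, I:2
Odd-degree vertices: A, C, F, G (4 total).
With 4 odd-degree vertices (more than two), no single trail can use every edge.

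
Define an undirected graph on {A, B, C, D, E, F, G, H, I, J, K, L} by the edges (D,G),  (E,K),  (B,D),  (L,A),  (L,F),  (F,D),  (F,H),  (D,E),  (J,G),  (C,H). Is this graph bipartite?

Color {D, H, I, J, K, L} black and {A, B, C, E, F, G} white. No edge joins two same-colored vertices, so the graph is bipartite.

Yes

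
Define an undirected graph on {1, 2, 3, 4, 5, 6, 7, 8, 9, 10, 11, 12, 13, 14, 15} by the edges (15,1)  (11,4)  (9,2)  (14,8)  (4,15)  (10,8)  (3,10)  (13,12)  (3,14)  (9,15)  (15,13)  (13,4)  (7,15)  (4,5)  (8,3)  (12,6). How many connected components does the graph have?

Component: {3, 8, 10, 14}
Component: {1, 2, 4, 5, 6, 7, 9, 11, 12, 13, 15}

2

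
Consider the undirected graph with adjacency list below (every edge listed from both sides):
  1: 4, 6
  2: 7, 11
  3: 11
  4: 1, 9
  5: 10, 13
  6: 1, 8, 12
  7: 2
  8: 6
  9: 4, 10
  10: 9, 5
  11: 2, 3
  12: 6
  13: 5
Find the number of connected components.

2

Component: {2, 3, 7, 11}
Component: {1, 4, 5, 6, 8, 9, 10, 12, 13}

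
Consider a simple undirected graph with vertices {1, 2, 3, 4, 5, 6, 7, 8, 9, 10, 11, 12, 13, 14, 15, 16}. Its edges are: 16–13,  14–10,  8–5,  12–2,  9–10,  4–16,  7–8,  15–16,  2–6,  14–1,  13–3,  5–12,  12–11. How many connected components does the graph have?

3

Component: {1, 9, 10, 14}
Component: {3, 4, 13, 15, 16}
Component: {2, 5, 6, 7, 8, 11, 12}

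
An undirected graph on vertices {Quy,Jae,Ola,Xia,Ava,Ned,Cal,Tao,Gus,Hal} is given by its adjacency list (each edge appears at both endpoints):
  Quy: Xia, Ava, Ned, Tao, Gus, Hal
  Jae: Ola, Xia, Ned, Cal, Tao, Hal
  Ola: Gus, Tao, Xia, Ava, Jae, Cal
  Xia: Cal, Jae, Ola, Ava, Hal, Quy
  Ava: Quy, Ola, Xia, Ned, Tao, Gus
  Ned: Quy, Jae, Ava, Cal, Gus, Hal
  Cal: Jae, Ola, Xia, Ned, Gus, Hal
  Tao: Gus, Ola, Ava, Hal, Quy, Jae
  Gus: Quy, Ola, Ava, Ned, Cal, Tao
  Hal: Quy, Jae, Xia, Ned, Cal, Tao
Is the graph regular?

Degrees: Quy:6, Jae:6, Ola:6, Xia:6, Ava:6, Ned:6, Cal:6, Tao:6, Gus:6, Hal:6
All degrees equal 6; the graph is regular.

Yes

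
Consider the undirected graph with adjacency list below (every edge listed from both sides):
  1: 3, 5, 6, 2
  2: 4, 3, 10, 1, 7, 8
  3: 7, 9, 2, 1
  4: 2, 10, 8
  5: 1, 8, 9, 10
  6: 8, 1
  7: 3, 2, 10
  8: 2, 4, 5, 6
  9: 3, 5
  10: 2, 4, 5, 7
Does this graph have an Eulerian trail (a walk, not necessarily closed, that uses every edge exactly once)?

Yes

Degrees: 1:4, 2:6, 3:4, 4:3, 5:4, 6:2, 7:3, 8:4, 9:2, 10:4
Odd-degree vertices: 4, 7 (2 total).
With 2 odd-degree vertices and all edges in one connected piece, an Eulerian trail exists (from 4 to 7).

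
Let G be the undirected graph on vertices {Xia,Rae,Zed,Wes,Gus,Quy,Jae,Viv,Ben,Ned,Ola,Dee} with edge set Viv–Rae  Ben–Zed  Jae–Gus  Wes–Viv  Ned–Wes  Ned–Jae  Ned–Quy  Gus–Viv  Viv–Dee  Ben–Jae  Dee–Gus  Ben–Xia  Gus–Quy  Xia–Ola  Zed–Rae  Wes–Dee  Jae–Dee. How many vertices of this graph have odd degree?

4

Degrees: Xia:2, Rae:2, Zed:2, Wes:3, Gus:4, Quy:2, Jae:4, Viv:4, Ben:3, Ned:3, Ola:1, Dee:4
Odd-degree vertices: Wes, Ben, Ned, Ola.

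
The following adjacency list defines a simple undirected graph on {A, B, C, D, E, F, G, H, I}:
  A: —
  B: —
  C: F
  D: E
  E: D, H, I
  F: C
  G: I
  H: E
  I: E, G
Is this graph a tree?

No

The graph has 9 vertices and 5 edges.
It splits into 4 components, so it cannot be a tree.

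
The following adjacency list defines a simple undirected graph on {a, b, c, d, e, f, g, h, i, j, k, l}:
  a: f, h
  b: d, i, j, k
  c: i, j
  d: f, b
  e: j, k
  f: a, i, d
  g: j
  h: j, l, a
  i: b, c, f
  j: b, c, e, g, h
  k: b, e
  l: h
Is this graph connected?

A breadth-first search from a visits a, h, f, j, l, i, d, b, g, e, c, k — all 12 vertices — so the graph is connected.

Yes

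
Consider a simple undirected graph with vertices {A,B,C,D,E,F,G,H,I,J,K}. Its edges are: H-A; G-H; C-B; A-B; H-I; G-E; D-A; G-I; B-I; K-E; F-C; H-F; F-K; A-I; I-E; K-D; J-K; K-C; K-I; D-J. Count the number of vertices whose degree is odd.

Degrees: A:4, B:3, C:3, D:3, E:3, F:3, G:3, H:4, I:6, J:2, K:6
Odd-degree vertices: B, C, D, E, F, G.

6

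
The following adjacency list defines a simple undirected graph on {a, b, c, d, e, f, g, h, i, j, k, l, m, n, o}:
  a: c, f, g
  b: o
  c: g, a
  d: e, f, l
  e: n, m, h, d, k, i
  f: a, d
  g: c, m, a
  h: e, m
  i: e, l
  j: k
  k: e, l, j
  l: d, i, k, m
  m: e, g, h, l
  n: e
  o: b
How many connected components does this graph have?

Component: {b, o}
Component: {a, c, d, e, f, g, h, i, j, k, l, m, n}

2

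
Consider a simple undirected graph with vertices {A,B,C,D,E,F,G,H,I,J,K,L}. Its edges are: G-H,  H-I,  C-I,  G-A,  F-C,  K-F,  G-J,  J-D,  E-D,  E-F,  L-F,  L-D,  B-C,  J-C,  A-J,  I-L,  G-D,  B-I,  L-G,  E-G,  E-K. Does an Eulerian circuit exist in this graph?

Degrees: A:2, B:2, C:4, D:4, E:4, F:4, G:6, H:2, I:4, J:4, K:2, L:4
Every vertex has even degree and the edges form a single connected piece, so an Eulerian circuit exists.

Yes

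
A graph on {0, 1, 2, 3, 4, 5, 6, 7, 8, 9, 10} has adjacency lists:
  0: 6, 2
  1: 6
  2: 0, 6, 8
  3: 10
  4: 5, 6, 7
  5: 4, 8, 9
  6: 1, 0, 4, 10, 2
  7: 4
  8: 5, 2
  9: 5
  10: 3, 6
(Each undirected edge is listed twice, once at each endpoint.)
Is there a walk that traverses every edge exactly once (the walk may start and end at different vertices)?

No

Degrees: 0:2, 1:1, 2:3, 3:1, 4:3, 5:3, 6:5, 7:1, 8:2, 9:1, 10:2
Odd-degree vertices: 1, 2, 3, 4, 5, 6, 7, 9 (8 total).
With 8 odd-degree vertices (more than two), no single trail can use every edge.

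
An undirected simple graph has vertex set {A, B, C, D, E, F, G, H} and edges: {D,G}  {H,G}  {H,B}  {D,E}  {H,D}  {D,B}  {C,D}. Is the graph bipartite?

G-D-H-G is an odd cycle (length 3), and a bipartite graph can contain only even cycles.

No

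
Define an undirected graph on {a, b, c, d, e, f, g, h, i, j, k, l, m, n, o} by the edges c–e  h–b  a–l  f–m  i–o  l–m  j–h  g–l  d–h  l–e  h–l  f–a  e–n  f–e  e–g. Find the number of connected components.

Component: {k}
Component: {i, o}
Component: {a, b, c, d, e, f, g, h, j, l, m, n}

3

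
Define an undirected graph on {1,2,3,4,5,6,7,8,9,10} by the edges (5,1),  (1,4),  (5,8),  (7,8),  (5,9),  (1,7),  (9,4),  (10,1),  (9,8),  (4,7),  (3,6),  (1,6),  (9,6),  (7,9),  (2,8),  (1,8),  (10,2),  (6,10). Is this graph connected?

Starting from 1 and exploring outward reaches every vertex (1, 7, 6, 10, 4, 8, 5, 9, 3, 2); the graph is connected.

Yes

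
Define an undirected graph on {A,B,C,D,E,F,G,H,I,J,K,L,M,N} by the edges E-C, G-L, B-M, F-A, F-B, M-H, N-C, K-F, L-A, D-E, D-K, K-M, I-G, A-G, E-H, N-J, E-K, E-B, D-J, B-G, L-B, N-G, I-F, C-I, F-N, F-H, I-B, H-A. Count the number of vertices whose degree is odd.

6

Degrees: A:4, B:6, C:3, D:3, E:5, F:6, G:5, H:4, I:4, J:2, K:4, L:3, M:3, N:4
Odd-degree vertices: C, D, E, G, L, M.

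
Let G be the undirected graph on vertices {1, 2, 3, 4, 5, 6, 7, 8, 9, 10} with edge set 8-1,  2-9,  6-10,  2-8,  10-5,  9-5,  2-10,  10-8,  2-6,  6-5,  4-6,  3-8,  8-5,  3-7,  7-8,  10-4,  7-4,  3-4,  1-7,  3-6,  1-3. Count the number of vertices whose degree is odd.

Degrees: 1:3, 2:4, 3:5, 4:4, 5:4, 6:5, 7:4, 8:6, 9:2, 10:5
Odd-degree vertices: 1, 3, 6, 10.

4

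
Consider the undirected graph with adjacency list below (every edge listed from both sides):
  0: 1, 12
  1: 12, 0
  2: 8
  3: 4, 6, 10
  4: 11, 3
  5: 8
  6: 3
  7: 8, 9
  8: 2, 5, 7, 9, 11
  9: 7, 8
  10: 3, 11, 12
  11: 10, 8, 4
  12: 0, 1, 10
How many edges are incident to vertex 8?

5

Neighbors of 8: 2, 5, 7, 9, 11.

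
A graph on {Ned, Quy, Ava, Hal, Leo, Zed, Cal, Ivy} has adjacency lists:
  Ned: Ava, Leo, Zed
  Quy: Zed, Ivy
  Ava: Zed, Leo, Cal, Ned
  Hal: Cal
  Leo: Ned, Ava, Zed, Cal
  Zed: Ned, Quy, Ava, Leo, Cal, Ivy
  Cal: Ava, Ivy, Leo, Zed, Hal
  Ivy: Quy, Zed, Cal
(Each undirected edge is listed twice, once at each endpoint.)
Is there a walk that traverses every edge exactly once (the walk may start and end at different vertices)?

No

Degrees: Ned:3, Quy:2, Ava:4, Hal:1, Leo:4, Zed:6, Cal:5, Ivy:3
Odd-degree vertices: Ned, Hal, Cal, Ivy (4 total).
With 4 odd-degree vertices (more than two), no single trail can use every edge.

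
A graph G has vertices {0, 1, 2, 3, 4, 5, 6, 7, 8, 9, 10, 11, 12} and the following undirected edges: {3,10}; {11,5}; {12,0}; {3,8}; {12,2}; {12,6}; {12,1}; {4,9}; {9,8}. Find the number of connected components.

Component: {7}
Component: {5, 11}
Component: {0, 1, 2, 6, 12}
Component: {3, 4, 8, 9, 10}

4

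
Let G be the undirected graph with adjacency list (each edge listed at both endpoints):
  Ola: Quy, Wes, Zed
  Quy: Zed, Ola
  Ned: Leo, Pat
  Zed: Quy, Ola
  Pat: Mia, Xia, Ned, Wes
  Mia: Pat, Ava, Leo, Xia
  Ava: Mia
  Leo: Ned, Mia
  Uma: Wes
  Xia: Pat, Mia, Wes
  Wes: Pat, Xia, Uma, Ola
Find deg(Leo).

2

Neighbors of Leo: Ned, Mia.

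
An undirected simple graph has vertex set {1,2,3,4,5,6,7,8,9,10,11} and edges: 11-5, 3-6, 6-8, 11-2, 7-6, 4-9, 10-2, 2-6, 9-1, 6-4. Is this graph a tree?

Yes

|V| = 11, |E| = 10.
Connected and |E| = |V| - 1, which characterizes a tree.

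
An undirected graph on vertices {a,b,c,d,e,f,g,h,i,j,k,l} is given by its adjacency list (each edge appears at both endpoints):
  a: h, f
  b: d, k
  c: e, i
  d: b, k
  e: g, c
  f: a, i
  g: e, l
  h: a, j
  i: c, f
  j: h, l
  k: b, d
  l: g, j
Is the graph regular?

Degrees: a:2, b:2, c:2, d:2, e:2, f:2, g:2, h:2, i:2, j:2, k:2, l:2
All degrees equal 2; the graph is regular.

Yes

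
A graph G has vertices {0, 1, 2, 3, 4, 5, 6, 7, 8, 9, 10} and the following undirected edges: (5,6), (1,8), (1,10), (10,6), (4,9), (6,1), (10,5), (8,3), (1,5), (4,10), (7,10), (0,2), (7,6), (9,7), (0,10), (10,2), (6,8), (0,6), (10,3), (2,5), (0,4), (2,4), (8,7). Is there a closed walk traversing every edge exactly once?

Degrees: 0:4, 1:4, 2:4, 3:2, 4:4, 5:4, 6:6, 7:4, 8:4, 9:2, 10:8
Every vertex has even degree and the edges form a single connected piece, so an Eulerian circuit exists.

Yes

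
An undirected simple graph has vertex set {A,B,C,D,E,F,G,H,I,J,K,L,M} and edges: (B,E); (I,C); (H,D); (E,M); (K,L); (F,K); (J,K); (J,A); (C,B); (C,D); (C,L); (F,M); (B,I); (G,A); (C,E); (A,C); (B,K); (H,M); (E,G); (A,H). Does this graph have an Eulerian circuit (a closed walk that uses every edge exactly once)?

No

Degrees: A:4, B:4, C:6, D:2, E:4, F:2, G:2, H:3, I:2, J:2, K:4, L:2, M:3
Vertices with odd degree: H, M. An Eulerian circuit requires all degrees even.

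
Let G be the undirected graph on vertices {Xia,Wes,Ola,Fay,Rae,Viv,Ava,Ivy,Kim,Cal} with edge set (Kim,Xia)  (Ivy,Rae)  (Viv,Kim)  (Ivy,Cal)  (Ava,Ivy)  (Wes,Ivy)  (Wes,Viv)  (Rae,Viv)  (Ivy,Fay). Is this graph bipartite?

Yes

Partition the vertices as {Wes, Ola, Fay, Rae, Ava, Kim, Cal} vs {Xia, Viv, Ivy}. Each listed edge has one endpoint in each part, so the graph is bipartite.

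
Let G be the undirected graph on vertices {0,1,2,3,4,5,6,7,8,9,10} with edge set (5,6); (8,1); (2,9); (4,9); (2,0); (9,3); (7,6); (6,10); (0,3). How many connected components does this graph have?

3

Component: {1, 8}
Component: {5, 6, 7, 10}
Component: {0, 2, 3, 4, 9}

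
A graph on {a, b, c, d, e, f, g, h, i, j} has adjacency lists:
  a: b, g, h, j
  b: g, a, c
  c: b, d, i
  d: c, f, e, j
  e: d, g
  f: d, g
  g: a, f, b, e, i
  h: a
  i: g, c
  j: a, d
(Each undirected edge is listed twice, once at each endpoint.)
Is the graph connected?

Yes

A breadth-first search from a visits a, g, h, j, b, i, e, f, d, c — all 10 vertices — so the graph is connected.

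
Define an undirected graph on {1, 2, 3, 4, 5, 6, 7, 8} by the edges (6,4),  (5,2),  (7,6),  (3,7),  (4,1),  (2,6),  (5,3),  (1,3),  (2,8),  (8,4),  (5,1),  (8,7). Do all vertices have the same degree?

Yes

Degrees: 1:3, 2:3, 3:3, 4:3, 5:3, 6:3, 7:3, 8:3
All degrees equal 3; the graph is regular.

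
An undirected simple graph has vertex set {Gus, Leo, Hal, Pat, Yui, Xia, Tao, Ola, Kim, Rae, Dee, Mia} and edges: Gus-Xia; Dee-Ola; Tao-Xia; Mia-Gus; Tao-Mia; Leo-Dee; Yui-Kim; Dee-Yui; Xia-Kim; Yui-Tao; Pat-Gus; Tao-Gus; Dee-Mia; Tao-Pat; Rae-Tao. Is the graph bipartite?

No

The cycle Tao-Gus-Mia-Tao has length 3, which is odd, so the graph is not bipartite.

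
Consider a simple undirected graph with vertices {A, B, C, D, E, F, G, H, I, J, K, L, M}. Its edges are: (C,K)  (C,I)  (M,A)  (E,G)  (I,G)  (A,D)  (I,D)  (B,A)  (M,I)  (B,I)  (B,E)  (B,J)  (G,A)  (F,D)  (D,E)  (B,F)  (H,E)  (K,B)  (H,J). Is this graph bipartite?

Yes

A valid 2-coloring puts {B, C, D, G, H, L, M} on one side and {A, E, F, I, J, K} on the other; every edge crosses between the two sides.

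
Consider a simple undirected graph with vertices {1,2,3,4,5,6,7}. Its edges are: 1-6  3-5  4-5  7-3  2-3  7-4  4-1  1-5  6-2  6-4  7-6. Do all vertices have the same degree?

No

Degrees: 1:3, 2:2, 3:3, 4:4, 5:3, 6:4, 7:3
Vertex 2 has degree 2 while 4 has degree 4, so the graph is not regular.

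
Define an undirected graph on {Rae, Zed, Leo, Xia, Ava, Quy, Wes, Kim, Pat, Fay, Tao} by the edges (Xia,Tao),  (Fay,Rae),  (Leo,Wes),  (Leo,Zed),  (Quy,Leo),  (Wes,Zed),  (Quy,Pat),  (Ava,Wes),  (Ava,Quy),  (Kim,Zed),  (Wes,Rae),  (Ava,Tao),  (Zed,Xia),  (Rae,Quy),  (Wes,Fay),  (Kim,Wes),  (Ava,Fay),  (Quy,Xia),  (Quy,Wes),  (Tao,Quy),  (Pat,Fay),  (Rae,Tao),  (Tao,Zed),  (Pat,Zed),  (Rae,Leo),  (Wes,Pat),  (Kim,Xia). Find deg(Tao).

5

Neighbors of Tao: Rae, Zed, Xia, Ava, Quy.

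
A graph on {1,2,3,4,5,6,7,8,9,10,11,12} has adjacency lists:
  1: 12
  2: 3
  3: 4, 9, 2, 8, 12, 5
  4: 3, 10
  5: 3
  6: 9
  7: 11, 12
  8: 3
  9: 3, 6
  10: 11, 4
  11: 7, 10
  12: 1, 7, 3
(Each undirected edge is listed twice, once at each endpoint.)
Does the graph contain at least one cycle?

The graph has 12 vertices, 12 edges, and 1 connected component.
Since 12 > 12 - 1, a cycle must exist; for instance 12-3-4-10-11-7-12.

Yes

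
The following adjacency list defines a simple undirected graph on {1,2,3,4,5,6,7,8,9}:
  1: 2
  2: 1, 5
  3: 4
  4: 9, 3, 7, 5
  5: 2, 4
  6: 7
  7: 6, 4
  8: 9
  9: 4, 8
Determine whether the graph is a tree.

Yes

The graph has 9 vertices and 8 edges.
It is connected with exactly 8 edges, hence acyclic — it is a tree.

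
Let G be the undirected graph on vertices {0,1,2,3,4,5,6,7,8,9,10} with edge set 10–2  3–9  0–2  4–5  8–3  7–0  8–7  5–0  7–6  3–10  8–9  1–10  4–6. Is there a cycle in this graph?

Yes

The graph has 11 vertices, 13 edges, and 1 connected component.
One cycle is 0-5-4-6-7-0.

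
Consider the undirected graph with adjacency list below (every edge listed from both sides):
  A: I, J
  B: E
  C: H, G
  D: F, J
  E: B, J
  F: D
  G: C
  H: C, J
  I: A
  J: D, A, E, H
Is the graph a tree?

Yes

|V| = 10, |E| = 9.
Connected and |E| = |V| - 1, which characterizes a tree.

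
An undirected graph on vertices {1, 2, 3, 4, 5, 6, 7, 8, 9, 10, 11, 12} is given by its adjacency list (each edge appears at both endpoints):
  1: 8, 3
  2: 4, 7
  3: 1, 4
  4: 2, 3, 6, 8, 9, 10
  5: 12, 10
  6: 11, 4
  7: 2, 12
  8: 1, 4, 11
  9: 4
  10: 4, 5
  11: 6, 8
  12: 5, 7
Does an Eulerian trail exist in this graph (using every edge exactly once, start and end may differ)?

Yes

Degrees: 1:2, 2:2, 3:2, 4:6, 5:2, 6:2, 7:2, 8:3, 9:1, 10:2, 11:2, 12:2
Odd-degree vertices: 8, 9 (2 total).
The non-isolated vertices are connected and exactly 2 have odd degree, so an Eulerian trail exists (from 8 to 9).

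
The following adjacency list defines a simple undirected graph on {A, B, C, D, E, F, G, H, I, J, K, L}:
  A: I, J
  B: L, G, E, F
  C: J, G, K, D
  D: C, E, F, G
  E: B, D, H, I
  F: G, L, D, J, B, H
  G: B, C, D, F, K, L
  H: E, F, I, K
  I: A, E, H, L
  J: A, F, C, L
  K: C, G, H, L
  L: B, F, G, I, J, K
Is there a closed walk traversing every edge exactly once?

Degrees: A:2, B:4, C:4, D:4, E:4, F:6, G:6, H:4, I:4, J:4, K:4, L:6
Every vertex has even degree and the edges form a single connected piece, so an Eulerian circuit exists.

Yes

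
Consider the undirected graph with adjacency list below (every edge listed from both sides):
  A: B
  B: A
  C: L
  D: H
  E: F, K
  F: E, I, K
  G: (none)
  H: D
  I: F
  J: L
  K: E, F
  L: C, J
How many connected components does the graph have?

Component: {G}
Component: {A, B}
Component: {D, H}
Component: {C, J, L}
Component: {E, F, I, K}

5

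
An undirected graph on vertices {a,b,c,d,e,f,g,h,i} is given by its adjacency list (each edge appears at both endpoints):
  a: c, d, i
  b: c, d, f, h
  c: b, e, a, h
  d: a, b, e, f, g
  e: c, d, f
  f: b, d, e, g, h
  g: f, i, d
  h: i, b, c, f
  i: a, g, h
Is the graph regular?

No

Degrees: a:3, b:4, c:4, d:5, e:3, f:5, g:3, h:4, i:3
Degrees are not all equal (e.g. deg(a)=3 but deg(d)=5); not regular.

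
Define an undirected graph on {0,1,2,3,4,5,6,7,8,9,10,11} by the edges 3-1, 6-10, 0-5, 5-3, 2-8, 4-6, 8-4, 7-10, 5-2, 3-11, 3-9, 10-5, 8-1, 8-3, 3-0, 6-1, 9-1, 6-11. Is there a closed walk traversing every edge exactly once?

Degrees: 0:2, 1:4, 2:2, 3:6, 4:2, 5:4, 6:4, 7:1, 8:4, 9:2, 10:3, 11:2
Vertices with odd degree: 7, 10. An Eulerian circuit requires all degrees even.

No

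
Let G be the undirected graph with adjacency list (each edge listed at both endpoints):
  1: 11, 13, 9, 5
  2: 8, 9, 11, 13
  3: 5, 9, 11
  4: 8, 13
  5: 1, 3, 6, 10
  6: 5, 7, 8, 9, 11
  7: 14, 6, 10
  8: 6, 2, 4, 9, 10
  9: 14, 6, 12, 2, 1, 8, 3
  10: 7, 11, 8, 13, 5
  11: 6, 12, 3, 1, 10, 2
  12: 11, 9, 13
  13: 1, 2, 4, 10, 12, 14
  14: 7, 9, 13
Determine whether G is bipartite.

9-8-6-9 is an odd cycle (length 3), and a bipartite graph can contain only even cycles.

No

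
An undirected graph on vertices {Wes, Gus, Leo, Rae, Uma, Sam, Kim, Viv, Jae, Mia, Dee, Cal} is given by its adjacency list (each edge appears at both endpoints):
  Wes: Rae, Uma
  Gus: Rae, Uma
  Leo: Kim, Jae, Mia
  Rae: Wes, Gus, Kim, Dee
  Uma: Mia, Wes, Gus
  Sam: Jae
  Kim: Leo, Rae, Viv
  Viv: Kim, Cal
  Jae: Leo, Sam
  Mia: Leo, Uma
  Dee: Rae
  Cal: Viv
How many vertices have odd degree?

6

Degrees: Wes:2, Gus:2, Leo:3, Rae:4, Uma:3, Sam:1, Kim:3, Viv:2, Jae:2, Mia:2, Dee:1, Cal:1
Odd-degree vertices: Leo, Uma, Sam, Kim, Dee, Cal.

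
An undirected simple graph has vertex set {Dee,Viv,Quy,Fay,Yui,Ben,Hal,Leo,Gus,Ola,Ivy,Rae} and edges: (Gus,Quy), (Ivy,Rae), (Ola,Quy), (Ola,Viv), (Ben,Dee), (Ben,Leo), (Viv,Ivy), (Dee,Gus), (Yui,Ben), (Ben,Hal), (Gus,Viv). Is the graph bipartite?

Color {Fay, Ben, Gus, Ola, Ivy} black and {Dee, Viv, Quy, Yui, Hal, Leo, Rae} white. No edge joins two same-colored vertices, so the graph is bipartite.

Yes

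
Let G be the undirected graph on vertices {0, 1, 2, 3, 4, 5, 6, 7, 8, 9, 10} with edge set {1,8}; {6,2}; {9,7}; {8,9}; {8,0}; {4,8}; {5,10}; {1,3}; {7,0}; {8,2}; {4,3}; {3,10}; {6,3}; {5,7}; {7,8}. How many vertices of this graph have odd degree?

Degrees: 0:2, 1:2, 2:2, 3:4, 4:2, 5:2, 6:2, 7:4, 8:6, 9:2, 10:2
Odd-degree vertices: none.

0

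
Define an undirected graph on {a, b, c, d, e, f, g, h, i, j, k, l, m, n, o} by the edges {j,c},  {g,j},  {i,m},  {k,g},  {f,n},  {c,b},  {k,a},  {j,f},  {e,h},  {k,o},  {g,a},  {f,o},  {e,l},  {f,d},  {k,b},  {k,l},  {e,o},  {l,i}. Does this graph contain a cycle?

Yes

The graph has 15 vertices, 18 edges, and 1 connected component.
One cycle is k-b-c-j-f-o-k.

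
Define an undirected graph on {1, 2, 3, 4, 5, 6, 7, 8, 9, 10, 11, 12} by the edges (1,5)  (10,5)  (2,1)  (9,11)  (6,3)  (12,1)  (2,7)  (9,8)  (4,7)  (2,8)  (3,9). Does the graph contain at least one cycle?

No

The graph has 12 vertices, 11 edges, and 1 connected component.
Since 11 = 12 - 1, the graph is a forest and contains no cycle.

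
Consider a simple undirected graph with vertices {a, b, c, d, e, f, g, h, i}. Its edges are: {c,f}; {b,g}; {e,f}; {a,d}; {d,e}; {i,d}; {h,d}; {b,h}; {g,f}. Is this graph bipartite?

Yes

Color {b, d, f} black and {a, c, e, g, h, i} white. No edge joins two same-colored vertices, so the graph is bipartite.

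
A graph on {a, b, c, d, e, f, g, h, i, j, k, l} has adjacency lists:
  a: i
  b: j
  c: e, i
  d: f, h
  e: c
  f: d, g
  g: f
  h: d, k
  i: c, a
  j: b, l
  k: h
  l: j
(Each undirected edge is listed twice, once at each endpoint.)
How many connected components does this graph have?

3

Component: {b, j, l}
Component: {a, c, e, i}
Component: {d, f, g, h, k}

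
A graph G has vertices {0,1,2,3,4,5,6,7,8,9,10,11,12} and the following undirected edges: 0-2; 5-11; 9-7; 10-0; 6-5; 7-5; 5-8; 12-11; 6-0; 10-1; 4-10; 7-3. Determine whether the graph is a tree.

The graph has 13 vertices and 12 edges.
Connected and |E| = |V| - 1, which characterizes a tree.

Yes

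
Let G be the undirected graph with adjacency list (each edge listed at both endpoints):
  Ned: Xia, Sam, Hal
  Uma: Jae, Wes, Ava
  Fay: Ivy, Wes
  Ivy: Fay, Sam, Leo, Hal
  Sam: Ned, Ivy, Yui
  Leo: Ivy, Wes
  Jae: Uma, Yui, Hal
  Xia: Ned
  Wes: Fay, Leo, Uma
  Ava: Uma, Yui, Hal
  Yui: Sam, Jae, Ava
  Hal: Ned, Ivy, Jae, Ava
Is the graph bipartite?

No

Jae-Yui-Sam-Ned-Hal-Jae is an odd cycle (length 5), and a bipartite graph can contain only even cycles.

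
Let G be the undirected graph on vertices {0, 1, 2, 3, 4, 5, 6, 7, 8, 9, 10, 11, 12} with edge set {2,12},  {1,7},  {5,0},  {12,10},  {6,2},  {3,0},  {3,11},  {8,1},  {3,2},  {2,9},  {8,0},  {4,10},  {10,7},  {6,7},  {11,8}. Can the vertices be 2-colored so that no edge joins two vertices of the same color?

10-7-6-2-12-10 is an odd cycle (length 5), and a bipartite graph can contain only even cycles.

No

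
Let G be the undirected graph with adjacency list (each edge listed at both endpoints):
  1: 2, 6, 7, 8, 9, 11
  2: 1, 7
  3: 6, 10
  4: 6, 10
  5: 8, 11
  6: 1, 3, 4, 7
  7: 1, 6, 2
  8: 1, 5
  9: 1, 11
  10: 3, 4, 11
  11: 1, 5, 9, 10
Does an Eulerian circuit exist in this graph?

Degrees: 1:6, 2:2, 3:2, 4:2, 5:2, 6:4, 7:3, 8:2, 9:2, 10:3, 11:4
Vertices with odd degree: 7, 10. An Eulerian circuit requires all degrees even.

No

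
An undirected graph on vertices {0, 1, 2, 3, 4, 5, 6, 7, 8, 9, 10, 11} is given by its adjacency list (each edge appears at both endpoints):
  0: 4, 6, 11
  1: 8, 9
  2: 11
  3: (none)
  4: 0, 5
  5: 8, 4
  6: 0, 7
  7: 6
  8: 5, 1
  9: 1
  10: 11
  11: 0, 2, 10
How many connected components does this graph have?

Component: {3}
Component: {0, 1, 2, 4, 5, 6, 7, 8, 9, 10, 11}

2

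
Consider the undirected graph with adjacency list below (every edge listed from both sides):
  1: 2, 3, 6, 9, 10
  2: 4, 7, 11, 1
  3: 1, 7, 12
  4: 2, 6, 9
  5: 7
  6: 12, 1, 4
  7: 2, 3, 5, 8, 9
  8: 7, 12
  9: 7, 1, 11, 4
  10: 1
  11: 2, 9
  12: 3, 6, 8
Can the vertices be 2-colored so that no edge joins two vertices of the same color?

Partition the vertices as {2, 3, 5, 6, 8, 9, 10} vs {1, 4, 7, 11, 12}. Each listed edge has one endpoint in each part, so the graph is bipartite.

Yes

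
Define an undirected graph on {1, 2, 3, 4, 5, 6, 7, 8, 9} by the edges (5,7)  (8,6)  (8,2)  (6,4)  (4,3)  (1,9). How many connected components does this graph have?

3

Component: {1, 9}
Component: {5, 7}
Component: {2, 3, 4, 6, 8}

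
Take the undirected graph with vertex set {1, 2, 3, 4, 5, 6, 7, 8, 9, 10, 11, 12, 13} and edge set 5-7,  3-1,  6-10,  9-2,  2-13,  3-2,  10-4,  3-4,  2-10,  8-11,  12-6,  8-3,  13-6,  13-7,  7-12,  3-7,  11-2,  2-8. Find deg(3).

5

Neighbors of 3: 1, 2, 4, 7, 8.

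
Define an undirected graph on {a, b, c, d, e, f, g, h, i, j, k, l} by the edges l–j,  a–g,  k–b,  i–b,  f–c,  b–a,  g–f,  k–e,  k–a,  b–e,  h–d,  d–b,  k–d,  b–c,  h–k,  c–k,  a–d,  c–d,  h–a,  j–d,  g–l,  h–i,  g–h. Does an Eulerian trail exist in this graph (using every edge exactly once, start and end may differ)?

Degrees: a:5, b:6, c:4, d:6, e:2, f:2, g:4, h:5, i:2, j:2, k:6, l:2
Odd-degree vertices: a, h (2 total).
The non-isolated vertices are connected and exactly 2 have odd degree, so an Eulerian trail exists (from a to h).

Yes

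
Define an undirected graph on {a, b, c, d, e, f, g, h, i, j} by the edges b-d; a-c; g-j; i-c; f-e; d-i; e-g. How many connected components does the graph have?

3

Component: {h}
Component: {e, f, g, j}
Component: {a, b, c, d, i}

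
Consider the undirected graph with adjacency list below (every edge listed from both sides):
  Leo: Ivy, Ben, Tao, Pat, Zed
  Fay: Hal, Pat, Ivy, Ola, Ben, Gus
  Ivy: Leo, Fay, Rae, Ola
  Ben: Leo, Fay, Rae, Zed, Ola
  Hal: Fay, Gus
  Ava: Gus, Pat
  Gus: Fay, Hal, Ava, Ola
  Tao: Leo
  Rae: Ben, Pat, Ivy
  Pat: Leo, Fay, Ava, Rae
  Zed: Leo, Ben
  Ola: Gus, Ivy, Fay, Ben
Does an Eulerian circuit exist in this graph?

No

Degrees: Leo:5, Fay:6, Ivy:4, Ben:5, Hal:2, Ava:2, Gus:4, Tao:1, Rae:3, Pat:4, Zed:2, Ola:4
Vertices with odd degree: Leo, Ben, Tao, Rae. An Eulerian circuit requires all degrees even.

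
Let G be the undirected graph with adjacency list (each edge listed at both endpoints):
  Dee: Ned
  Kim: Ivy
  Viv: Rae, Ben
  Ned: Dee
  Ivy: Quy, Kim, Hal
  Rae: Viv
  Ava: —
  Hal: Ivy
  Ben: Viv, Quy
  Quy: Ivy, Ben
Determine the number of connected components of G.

3

Component: {Ava}
Component: {Dee, Ned}
Component: {Kim, Viv, Ivy, Rae, Hal, Ben, Quy}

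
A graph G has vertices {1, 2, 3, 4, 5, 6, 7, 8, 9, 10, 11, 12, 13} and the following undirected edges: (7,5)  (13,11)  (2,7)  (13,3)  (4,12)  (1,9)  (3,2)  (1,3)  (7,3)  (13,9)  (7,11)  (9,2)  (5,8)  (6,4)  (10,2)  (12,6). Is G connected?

No

Component: {4, 6, 12}
Component: {1, 2, 3, 5, 7, 8, 9, 10, 11, 13}
There are 2 separate components, so the graph is not connected.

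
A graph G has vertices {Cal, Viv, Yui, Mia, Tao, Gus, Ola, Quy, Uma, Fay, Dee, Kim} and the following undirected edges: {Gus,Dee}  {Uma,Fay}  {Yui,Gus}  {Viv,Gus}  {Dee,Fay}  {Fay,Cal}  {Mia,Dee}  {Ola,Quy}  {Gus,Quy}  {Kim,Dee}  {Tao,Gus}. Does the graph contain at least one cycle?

No

|V| = 12, |E| = 11, number of components = 1.
A forest on 12 vertices with 1 component has exactly 11 edges, which matches — so no cycle.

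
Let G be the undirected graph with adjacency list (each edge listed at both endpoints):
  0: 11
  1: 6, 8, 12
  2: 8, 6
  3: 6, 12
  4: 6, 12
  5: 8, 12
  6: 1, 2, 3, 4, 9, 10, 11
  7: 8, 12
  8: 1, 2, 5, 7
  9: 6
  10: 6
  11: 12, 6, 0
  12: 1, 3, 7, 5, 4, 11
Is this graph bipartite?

A valid 2-coloring puts {1, 2, 3, 4, 5, 7, 9, 10, 11} on one side and {0, 6, 8, 12} on the other; every edge crosses between the two sides.

Yes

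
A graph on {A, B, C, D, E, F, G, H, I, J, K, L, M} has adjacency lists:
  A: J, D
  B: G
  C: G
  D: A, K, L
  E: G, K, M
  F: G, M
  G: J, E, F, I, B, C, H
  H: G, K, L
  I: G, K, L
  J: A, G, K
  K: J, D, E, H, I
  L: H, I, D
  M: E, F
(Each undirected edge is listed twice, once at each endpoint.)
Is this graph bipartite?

Partition the vertices as {B, C, D, E, F, H, I, J} vs {A, G, K, L, M}. Each listed edge has one endpoint in each part, so the graph is bipartite.

Yes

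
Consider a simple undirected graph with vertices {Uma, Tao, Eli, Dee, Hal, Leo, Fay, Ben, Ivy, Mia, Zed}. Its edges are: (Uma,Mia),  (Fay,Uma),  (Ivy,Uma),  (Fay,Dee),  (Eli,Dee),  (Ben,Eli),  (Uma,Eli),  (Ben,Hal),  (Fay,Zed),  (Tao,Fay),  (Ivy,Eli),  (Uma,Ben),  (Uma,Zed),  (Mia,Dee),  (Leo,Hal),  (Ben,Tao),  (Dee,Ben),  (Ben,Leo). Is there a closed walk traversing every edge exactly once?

Yes

Degrees: Uma:6, Tao:2, Eli:4, Dee:4, Hal:2, Leo:2, Fay:4, Ben:6, Ivy:2, Mia:2, Zed:2
All degrees are even and the non-isolated vertices are connected — an Eulerian circuit exists.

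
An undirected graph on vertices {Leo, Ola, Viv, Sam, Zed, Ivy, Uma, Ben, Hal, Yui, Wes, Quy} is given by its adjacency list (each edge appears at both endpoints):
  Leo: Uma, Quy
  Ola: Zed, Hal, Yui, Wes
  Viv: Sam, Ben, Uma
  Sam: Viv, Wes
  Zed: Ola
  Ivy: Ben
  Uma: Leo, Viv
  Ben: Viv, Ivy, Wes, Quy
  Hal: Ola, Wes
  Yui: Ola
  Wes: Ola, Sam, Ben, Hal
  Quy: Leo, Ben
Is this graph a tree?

No

The graph has 12 vertices and 14 edges.
Connected but with 14 > 11 edges, so it has a cycle and is not a tree.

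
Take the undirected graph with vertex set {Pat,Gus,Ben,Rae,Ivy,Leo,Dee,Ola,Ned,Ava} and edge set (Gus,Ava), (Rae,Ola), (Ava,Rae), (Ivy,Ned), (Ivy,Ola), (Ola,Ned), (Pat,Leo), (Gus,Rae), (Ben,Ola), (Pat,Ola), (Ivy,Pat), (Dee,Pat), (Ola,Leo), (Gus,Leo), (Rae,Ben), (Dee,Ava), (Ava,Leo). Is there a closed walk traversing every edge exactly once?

Degrees: Pat:4, Gus:3, Ben:2, Rae:4, Ivy:3, Leo:4, Dee:2, Ola:6, Ned:2, Ava:4
Gus, Ivy have odd degree; an Eulerian circuit needs every degree to be even, so none exists.

No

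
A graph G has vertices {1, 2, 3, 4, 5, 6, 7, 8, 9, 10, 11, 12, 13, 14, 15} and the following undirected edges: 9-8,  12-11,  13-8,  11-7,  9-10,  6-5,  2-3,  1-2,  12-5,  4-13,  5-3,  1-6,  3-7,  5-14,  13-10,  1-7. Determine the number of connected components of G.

Component: {15}
Component: {4, 8, 9, 10, 13}
Component: {1, 2, 3, 5, 6, 7, 11, 12, 14}

3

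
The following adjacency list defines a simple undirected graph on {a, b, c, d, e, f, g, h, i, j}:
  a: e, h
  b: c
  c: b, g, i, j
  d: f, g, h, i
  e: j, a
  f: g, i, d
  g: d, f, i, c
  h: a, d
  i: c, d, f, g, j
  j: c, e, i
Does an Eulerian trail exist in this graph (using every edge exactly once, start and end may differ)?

Degrees: a:2, b:1, c:4, d:4, e:2, f:3, g:4, h:2, i:5, j:3
Odd-degree vertices: b, f, i, j (4 total).
An Eulerian trail requires 0 or 2 odd-degree vertices; here there are 4.

No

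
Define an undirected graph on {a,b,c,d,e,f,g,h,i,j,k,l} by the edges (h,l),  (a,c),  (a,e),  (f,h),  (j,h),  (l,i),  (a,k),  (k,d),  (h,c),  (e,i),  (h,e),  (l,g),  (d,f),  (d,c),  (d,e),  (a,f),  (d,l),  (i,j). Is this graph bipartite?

Partition the vertices as {b, c, e, f, j, k, l} vs {a, d, g, h, i}. Each listed edge has one endpoint in each part, so the graph is bipartite.

Yes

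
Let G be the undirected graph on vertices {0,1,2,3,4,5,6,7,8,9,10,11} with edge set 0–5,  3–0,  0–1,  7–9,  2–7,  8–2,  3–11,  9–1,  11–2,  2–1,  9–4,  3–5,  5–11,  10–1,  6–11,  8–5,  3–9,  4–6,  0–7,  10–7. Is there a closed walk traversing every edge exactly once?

Degrees: 0:4, 1:4, 2:4, 3:4, 4:2, 5:4, 6:2, 7:4, 8:2, 9:4, 10:2, 11:4
All degrees are even and the non-isolated vertices are connected — an Eulerian circuit exists.

Yes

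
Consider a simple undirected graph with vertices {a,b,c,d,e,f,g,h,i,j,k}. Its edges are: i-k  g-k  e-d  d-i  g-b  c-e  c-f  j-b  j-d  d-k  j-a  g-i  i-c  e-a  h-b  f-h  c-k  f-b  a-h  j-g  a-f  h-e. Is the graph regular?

Degrees: a:4, b:4, c:4, d:4, e:4, f:4, g:4, h:4, i:4, j:4, k:4
All degrees equal 4; the graph is regular.

Yes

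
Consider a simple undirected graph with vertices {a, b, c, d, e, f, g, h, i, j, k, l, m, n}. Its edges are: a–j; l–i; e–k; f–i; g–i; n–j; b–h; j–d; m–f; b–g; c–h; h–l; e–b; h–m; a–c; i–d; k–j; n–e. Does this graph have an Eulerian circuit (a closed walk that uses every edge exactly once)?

Degrees: a:2, b:3, c:2, d:2, e:3, f:2, g:2, h:4, i:4, j:4, k:2, l:2, m:2, n:2
b, e have odd degree; an Eulerian circuit needs every degree to be even, so none exists.

No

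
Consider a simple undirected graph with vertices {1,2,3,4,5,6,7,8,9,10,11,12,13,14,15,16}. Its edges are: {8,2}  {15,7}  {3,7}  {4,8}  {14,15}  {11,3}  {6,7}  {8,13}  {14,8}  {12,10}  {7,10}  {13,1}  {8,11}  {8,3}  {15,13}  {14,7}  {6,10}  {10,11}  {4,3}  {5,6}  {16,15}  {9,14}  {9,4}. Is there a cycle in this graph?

The graph has 16 vertices, 23 edges, and 1 connected component.
One cycle is 7-10-6-7.

Yes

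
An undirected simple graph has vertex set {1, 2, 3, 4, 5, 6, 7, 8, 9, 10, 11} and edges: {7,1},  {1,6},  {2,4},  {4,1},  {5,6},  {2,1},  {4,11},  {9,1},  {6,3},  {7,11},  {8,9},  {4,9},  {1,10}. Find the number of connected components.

Component: {1, 2, 3, 4, 5, 6, 7, 8, 9, 10, 11}

1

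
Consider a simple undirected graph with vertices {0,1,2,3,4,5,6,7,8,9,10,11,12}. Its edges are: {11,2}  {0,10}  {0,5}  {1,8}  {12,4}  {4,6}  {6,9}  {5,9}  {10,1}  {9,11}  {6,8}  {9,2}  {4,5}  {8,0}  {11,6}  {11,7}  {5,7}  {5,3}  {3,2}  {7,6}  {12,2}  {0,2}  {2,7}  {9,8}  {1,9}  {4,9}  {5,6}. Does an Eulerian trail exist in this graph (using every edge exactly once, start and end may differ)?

Yes

Degrees: 0:4, 1:3, 2:6, 3:2, 4:4, 5:6, 6:6, 7:4, 8:4, 9:7, 10:2, 11:4, 12:2
Odd-degree vertices: 1, 9 (2 total).
The non-isolated vertices are connected and exactly 2 have odd degree, so an Eulerian trail exists (from 1 to 9).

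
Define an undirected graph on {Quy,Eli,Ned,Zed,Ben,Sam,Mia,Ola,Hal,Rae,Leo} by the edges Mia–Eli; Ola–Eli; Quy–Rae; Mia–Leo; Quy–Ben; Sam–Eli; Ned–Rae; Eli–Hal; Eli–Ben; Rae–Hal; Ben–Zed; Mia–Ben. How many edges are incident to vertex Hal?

2

Neighbors of Hal: Eli, Rae.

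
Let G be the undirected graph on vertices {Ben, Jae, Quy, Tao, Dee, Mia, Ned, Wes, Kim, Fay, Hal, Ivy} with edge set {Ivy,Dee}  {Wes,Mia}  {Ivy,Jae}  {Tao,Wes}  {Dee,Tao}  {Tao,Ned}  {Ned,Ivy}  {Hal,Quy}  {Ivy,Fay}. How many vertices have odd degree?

6

Degrees: Ben:0, Jae:1, Quy:1, Tao:3, Dee:2, Mia:1, Ned:2, Wes:2, Kim:0, Fay:1, Hal:1, Ivy:4
Odd-degree vertices: Jae, Quy, Tao, Mia, Fay, Hal.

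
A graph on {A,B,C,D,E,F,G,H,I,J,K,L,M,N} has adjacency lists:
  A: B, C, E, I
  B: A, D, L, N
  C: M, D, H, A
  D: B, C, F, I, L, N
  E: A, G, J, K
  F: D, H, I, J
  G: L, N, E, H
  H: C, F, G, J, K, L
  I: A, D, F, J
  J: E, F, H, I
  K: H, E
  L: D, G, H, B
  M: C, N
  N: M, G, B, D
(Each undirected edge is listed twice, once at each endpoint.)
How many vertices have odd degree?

Degrees: A:4, B:4, C:4, D:6, E:4, F:4, G:4, H:6, I:4, J:4, K:2, L:4, M:2, N:4
Odd-degree vertices: none.

0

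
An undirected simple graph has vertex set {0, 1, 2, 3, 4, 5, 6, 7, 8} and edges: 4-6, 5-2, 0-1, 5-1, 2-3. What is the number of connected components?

4

Component: {7}
Component: {8}
Component: {4, 6}
Component: {0, 1, 2, 3, 5}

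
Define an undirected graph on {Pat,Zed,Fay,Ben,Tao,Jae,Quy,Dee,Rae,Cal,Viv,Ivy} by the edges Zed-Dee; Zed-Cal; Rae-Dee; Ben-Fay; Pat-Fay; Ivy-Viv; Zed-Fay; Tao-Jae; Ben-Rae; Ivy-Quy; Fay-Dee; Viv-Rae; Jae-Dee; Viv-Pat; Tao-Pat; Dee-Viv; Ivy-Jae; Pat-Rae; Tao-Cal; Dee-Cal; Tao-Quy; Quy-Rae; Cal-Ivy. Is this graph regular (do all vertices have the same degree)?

Degrees: Pat:4, Zed:3, Fay:4, Ben:2, Tao:4, Jae:3, Quy:3, Dee:6, Rae:5, Cal:4, Viv:4, Ivy:4
Degrees are not all equal (e.g. deg(Ben)=2 but deg(Dee)=6); not regular.

No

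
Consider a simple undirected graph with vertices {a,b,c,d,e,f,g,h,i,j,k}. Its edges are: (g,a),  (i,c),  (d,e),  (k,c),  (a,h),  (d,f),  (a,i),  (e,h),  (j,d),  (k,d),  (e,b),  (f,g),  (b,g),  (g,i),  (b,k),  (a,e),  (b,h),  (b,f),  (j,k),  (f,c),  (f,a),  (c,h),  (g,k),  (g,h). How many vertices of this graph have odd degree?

6

Degrees: a:5, b:5, c:4, d:4, e:4, f:5, g:6, h:5, i:3, j:2, k:5
Odd-degree vertices: a, b, f, h, i, k.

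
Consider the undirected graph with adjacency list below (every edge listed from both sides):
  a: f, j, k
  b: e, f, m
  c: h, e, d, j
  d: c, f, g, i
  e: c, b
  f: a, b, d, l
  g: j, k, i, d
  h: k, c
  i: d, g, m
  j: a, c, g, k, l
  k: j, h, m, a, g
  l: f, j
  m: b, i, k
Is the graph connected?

Yes

Starting from a and exploring outward reaches every vertex (a, j, f, k, c, l, g, d, b, m, h, e, i); the graph is connected.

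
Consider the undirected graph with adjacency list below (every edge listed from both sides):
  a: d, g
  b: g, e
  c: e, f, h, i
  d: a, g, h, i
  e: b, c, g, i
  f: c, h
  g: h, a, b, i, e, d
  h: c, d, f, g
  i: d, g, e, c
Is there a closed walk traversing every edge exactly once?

Yes

Degrees: a:2, b:2, c:4, d:4, e:4, f:2, g:6, h:4, i:4
Every vertex has even degree and the edges form a single connected piece, so an Eulerian circuit exists.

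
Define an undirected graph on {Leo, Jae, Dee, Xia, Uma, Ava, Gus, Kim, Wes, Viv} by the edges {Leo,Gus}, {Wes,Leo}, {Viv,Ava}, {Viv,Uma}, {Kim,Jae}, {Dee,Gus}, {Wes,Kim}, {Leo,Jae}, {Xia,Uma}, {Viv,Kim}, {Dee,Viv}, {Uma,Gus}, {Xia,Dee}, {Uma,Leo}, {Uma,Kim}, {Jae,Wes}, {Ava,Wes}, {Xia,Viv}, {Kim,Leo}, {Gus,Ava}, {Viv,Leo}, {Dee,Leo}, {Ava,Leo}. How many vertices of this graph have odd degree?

Degrees: Leo:8, Jae:3, Dee:4, Xia:3, Uma:5, Ava:4, Gus:4, Kim:5, Wes:4, Viv:6
Odd-degree vertices: Jae, Xia, Uma, Kim.

4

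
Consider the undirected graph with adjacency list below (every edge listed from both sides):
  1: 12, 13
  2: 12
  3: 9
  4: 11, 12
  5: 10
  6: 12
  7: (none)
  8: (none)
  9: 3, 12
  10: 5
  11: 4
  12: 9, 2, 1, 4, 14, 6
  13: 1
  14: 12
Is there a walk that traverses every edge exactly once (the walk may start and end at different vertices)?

No

Degrees: 1:2, 2:1, 3:1, 4:2, 5:1, 6:1, 7:0, 8:0, 9:2, 10:1, 11:1, 12:6, 13:1, 14:1
Odd-degree vertices: 2, 3, 5, 6, 10, 11, 13, 14 (8 total).
An Eulerian trail requires 0 or 2 odd-degree vertices; here there are 8.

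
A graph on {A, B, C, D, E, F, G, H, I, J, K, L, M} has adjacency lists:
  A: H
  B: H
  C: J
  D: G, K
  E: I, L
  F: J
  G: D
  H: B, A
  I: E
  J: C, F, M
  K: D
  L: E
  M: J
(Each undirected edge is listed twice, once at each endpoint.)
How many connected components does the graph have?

4

Component: {A, B, H}
Component: {D, G, K}
Component: {E, I, L}
Component: {C, F, J, M}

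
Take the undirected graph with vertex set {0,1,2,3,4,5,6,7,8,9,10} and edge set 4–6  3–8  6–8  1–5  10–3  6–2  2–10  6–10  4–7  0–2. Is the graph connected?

No

Component: {9}
Component: {1, 5}
Component: {0, 2, 3, 4, 6, 7, 8, 10}
No edge joins these 3 groups, so the graph is disconnected.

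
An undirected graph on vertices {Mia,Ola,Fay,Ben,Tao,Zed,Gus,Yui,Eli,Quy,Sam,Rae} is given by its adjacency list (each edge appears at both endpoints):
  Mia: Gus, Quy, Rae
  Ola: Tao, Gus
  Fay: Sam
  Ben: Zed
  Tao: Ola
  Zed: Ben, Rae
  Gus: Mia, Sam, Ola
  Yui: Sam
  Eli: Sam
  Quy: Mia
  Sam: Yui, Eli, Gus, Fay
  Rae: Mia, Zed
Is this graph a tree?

Yes

|V| = 12, |E| = 11.
Connected and |E| = |V| - 1, which characterizes a tree.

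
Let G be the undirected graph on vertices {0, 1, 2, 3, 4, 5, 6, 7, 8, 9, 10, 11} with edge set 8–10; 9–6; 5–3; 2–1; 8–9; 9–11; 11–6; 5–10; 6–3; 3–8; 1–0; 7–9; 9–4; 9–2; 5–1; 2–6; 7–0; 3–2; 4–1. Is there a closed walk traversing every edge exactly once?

Degrees: 0:2, 1:4, 2:4, 3:4, 4:2, 5:3, 6:4, 7:2, 8:3, 9:6, 10:2, 11:2
Vertices with odd degree: 5, 8. An Eulerian circuit requires all degrees even.

No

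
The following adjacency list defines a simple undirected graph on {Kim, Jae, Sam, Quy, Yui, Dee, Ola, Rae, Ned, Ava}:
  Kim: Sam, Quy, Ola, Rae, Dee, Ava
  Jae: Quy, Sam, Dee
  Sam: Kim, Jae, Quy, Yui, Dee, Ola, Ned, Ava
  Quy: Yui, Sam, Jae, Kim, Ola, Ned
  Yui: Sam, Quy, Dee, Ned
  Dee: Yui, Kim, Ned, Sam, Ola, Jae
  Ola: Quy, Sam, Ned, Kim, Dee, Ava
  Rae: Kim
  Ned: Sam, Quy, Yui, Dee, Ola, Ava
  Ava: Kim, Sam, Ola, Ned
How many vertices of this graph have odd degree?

Degrees: Kim:6, Jae:3, Sam:8, Quy:6, Yui:4, Dee:6, Ola:6, Rae:1, Ned:6, Ava:4
Odd-degree vertices: Jae, Rae.

2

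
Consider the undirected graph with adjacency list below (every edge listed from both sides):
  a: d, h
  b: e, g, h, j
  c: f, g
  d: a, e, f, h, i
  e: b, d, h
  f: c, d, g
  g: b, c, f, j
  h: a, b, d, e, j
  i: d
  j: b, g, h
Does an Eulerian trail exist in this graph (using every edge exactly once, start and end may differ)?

No

Degrees: a:2, b:4, c:2, d:5, e:3, f:3, g:4, h:5, i:1, j:3
Odd-degree vertices: d, e, f, h, i, j (6 total).
With 6 odd-degree vertices (more than two), no single trail can use every edge.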